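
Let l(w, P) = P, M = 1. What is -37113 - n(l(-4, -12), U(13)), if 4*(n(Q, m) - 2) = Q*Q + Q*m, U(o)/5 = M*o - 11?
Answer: -37121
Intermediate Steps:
U(o) = -55 + 5*o (U(o) = 5*(1*o - 11) = 5*(o - 11) = 5*(-11 + o) = -55 + 5*o)
n(Q, m) = 2 + Q²/4 + Q*m/4 (n(Q, m) = 2 + (Q*Q + Q*m)/4 = 2 + (Q² + Q*m)/4 = 2 + (Q²/4 + Q*m/4) = 2 + Q²/4 + Q*m/4)
-37113 - n(l(-4, -12), U(13)) = -37113 - (2 + (¼)*(-12)² + (¼)*(-12)*(-55 + 5*13)) = -37113 - (2 + (¼)*144 + (¼)*(-12)*(-55 + 65)) = -37113 - (2 + 36 + (¼)*(-12)*10) = -37113 - (2 + 36 - 30) = -37113 - 1*8 = -37113 - 8 = -37121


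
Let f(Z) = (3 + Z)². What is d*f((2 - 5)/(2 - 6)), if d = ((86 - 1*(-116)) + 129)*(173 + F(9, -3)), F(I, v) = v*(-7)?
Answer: 7224075/8 ≈ 9.0301e+5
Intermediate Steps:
F(I, v) = -7*v
d = 64214 (d = ((86 - 1*(-116)) + 129)*(173 - 7*(-3)) = ((86 + 116) + 129)*(173 + 21) = (202 + 129)*194 = 331*194 = 64214)
d*f((2 - 5)/(2 - 6)) = 64214*(3 + (2 - 5)/(2 - 6))² = 64214*(3 - 3/(-4))² = 64214*(3 - 3*(-¼))² = 64214*(3 + ¾)² = 64214*(15/4)² = 64214*(225/16) = 7224075/8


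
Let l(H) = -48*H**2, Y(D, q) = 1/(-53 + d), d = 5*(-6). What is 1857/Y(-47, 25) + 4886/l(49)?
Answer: -1268806741/8232 ≈ -1.5413e+5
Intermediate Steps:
d = -30
Y(D, q) = -1/83 (Y(D, q) = 1/(-53 - 30) = 1/(-83) = -1/83)
1857/Y(-47, 25) + 4886/l(49) = 1857/(-1/83) + 4886/((-48*49**2)) = 1857*(-83) + 4886/((-48*2401)) = -154131 + 4886/(-115248) = -154131 + 4886*(-1/115248) = -154131 - 349/8232 = -1268806741/8232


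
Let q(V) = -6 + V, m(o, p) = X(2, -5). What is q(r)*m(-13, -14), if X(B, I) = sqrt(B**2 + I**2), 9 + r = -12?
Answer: -27*sqrt(29) ≈ -145.40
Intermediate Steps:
r = -21 (r = -9 - 12 = -21)
m(o, p) = sqrt(29) (m(o, p) = sqrt(2**2 + (-5)**2) = sqrt(4 + 25) = sqrt(29))
q(r)*m(-13, -14) = (-6 - 21)*sqrt(29) = -27*sqrt(29)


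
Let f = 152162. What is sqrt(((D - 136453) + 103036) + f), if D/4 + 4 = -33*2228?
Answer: I*sqrt(175367) ≈ 418.77*I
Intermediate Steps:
D = -294112 (D = -16 + 4*(-33*2228) = -16 + 4*(-73524) = -16 - 294096 = -294112)
sqrt(((D - 136453) + 103036) + f) = sqrt(((-294112 - 136453) + 103036) + 152162) = sqrt((-430565 + 103036) + 152162) = sqrt(-327529 + 152162) = sqrt(-175367) = I*sqrt(175367)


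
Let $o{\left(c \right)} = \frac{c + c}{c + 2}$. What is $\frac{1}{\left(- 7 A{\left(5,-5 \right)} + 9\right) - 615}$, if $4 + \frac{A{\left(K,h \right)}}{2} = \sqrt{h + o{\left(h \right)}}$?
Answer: $- \frac{165}{90848} + \frac{7 i \sqrt{15}}{454240} \approx -0.0018162 + 5.9684 \cdot 10^{-5} i$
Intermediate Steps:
$o{\left(c \right)} = \frac{2 c}{2 + c}$
$A{\left(K,h \right)} = -8 + 2 \sqrt{h + \frac{2 h}{2 + h}}$
$\frac{1}{\left(- 7 A{\left(5,-5 \right)} + 9\right) - 615} = \frac{1}{\left(- 7 \left(-8 + 2 \sqrt{- \frac{5 \left(4 - 5\right)}{2 - 5}}\right) + 9\right) - 615} = \frac{1}{\left(- 7 \left(-8 + 2 \sqrt{\left(-5\right) \frac{1}{-3} \left(-1\right)}\right) + 9\right) - 615} = \frac{1}{\left(- 7 \left(-8 + 2 \sqrt{\left(-5\right) \left(- \frac{1}{3}\right) \left(-1\right)}\right) + 9\right) - 615} = \frac{1}{\left(- 7 \left(-8 + 2 \sqrt{- \frac{5}{3}}\right) + 9\right) - 615} = \frac{1}{\left(- 7 \left(-8 + 2 \frac{i \sqrt{15}}{3}\right) + 9\right) - 615} = \frac{1}{\left(- 7 \left(-8 + \frac{2 i \sqrt{15}}{3}\right) + 9\right) - 615} = \frac{1}{\left(\left(56 - \frac{14 i \sqrt{15}}{3}\right) + 9\right) - 615} = \frac{1}{\left(65 - \frac{14 i \sqrt{15}}{3}\right) - 615} = \frac{1}{-550 - \frac{14 i \sqrt{15}}{3}}$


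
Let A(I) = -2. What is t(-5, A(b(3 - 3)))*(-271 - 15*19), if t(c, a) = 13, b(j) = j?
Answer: -7228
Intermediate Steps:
t(-5, A(b(3 - 3)))*(-271 - 15*19) = 13*(-271 - 15*19) = 13*(-271 - 285) = 13*(-556) = -7228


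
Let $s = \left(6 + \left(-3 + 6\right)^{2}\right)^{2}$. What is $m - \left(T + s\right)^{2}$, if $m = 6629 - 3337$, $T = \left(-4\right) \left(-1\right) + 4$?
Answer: $-50997$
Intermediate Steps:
$T = 8$ ($T = 4 + 4 = 8$)
$m = 3292$
$s = 225$ ($s = \left(6 + 3^{2}\right)^{2} = \left(6 + 9\right)^{2} = 15^{2} = 225$)
$m - \left(T + s\right)^{2} = 3292 - \left(8 + 225\right)^{2} = 3292 - 233^{2} = 3292 - 54289 = -50997$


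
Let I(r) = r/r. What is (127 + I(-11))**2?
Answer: 16384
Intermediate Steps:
I(r) = 1
(127 + I(-11))**2 = (127 + 1)**2 = 128**2 = 16384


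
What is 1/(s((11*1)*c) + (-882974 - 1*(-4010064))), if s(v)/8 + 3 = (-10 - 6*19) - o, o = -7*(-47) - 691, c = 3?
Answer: 1/3128970 ≈ 3.1959e-7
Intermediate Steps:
o = -362 (o = 329 - 691 = -362)
s(v) = 1880 (s(v) = -24 + 8*((-10 - 6*19) - 1*(-362)) = -24 + 8*((-10 - 114) + 362) = -24 + 8*(-124 + 362) = -24 + 8*238 = -24 + 1904 = 1880)
1/(s((11*1)*c) + (-882974 - 1*(-4010064))) = 1/(1880 + (-882974 - 1*(-4010064))) = 1/(1880 + (-882974 + 4010064)) = 1/(1880 + 3127090) = 1/3128970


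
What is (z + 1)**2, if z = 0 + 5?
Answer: 36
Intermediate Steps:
z = 5
(z + 1)**2 = (5 + 1)**2 = 6**2 = 36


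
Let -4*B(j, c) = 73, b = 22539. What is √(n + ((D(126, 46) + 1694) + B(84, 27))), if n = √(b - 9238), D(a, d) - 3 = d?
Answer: √(6899 + 4*√13301)/2 ≈ 42.896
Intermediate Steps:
D(a, d) = 3 + d
B(j, c) = -73/4 (B(j, c) = -¼*73 = -73/4)
n = √13301 (n = √(22539 - 9238) = √13301 ≈ 115.33)
√(n + ((D(126, 46) + 1694) + B(84, 27))) = √(√13301 + (((3 + 46) + 1694) - 73/4)) = √(√13301 + ((49 + 1694) - 73/4)) = √(√13301 + (1743 - 73/4)) = √(√13301 + 6899/4) = √(6899/4 + √13301)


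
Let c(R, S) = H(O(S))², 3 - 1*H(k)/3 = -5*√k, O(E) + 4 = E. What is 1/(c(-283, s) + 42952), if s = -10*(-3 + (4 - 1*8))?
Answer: 57883/3345630289 - 270*√66/3345630289 ≈ 1.6645e-5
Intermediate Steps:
O(E) = -4 + E
H(k) = 9 + 15*√k (H(k) = 9 - (-15)*√k = 9 + 15*√k)
s = 70 (s = -10*(-3 + (4 - 8)) = -10*(-3 - 4) = -10*(-7) = 70)
c(R, S) = (9 + 15*√(-4 + S))²
1/(c(-283, s) + 42952) = 1/(9*(3 + 5*√(-4 + 70))² + 42952) = 1/(9*(3 + 5*√66)² + 42952) = 1/(42952 + 9*(3 + 5*√66)²)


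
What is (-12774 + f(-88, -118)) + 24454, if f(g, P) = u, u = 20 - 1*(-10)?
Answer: 11710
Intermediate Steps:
u = 30 (u = 20 + 10 = 30)
f(g, P) = 30
(-12774 + f(-88, -118)) + 24454 = (-12774 + 30) + 24454 = -12744 + 24454 = 11710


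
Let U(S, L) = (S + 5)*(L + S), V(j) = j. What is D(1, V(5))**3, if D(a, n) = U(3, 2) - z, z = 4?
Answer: 46656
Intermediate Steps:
U(S, L) = (5 + S)*(L + S)
D(a, n) = 36 (D(a, n) = (3**2 + 5*2 + 5*3 + 2*3) - 1*4 = (9 + 10 + 15 + 6) - 4 = 40 - 4 = 36)
D(1, V(5))**3 = 36**3 = 46656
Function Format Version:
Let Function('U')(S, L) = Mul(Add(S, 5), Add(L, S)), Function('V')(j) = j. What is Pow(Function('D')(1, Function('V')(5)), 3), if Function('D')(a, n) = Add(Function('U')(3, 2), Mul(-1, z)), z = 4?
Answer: 46656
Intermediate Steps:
Function('U')(S, L) = Mul(Add(5, S), Add(L, S))
Function('D')(a, n) = 36 (Function('D')(a, n) = Add(Add(Pow(3, 2), Mul(5, 2), Mul(5, 3), Mul(2, 3)), Mul(-1, 4)) = Add(Add(9, 10, 15, 6), -4) = Add(40, -4) = 36)
Pow(Function('D')(1, Function('V')(5)), 3) = Pow(36, 3) = 46656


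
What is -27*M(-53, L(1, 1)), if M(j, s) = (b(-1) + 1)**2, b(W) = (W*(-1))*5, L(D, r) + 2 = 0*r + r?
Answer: -972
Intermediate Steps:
L(D, r) = -2 + r (L(D, r) = -2 + (0*r + r) = -2 + (0 + r) = -2 + r)
b(W) = -5*W (b(W) = -W*5 = -5*W)
M(j, s) = 36 (M(j, s) = (-5*(-1) + 1)**2 = (5 + 1)**2 = 6**2 = 36)
-27*M(-53, L(1, 1)) = -27*36 = -972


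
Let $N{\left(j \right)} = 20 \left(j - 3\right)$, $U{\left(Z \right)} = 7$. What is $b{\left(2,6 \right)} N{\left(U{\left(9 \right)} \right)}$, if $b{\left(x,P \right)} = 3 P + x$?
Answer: $1600$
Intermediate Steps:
$N{\left(j \right)} = -60 + 20 j$ ($N{\left(j \right)} = 20 \left(-3 + j\right) = -60 + 20 j$)
$b{\left(x,P \right)} = x + 3 P$
$b{\left(2,6 \right)} N{\left(U{\left(9 \right)} \right)} = \left(2 + 3 \cdot 6\right) \left(-60 + 20 \cdot 7\right) = \left(2 + 18\right) \left(-60 + 140\right) = 20 \cdot 80 = 1600$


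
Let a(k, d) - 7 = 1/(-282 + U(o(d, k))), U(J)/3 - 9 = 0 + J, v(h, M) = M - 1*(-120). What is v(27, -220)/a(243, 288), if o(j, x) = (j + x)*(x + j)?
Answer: -84562800/5919397 ≈ -14.286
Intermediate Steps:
v(h, M) = 120 + M (v(h, M) = M + 120 = 120 + M)
o(j, x) = (j + x)² (o(j, x) = (j + x)*(j + x) = (j + x)²)
U(J) = 27 + 3*J (U(J) = 27 + 3*(0 + J) = 27 + 3*J)
a(k, d) = 7 + 1/(-255 + 3*(d + k)²) (a(k, d) = 7 + 1/(-282 + (27 + 3*(d + k)²)) = 7 + 1/(-255 + 3*(d + k)²))
v(27, -220)/a(243, 288) = (120 - 220)/(((-1784 + 21*(288 + 243)²)/(3*(-85 + (288 + 243)²)))) = -100*3*(-85 + 531²)/(-1784 + 21*531²) = -100*3*(-85 + 281961)/(-1784 + 21*281961) = -100*845628/(-1784 + 5921181) = -100/((⅓)*(1/281876)*5919397) = -100/5919397/845628 = -100*845628/5919397 = -84562800/5919397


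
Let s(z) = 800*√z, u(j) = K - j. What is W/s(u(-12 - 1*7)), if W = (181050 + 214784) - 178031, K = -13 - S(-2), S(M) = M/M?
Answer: 217803*√5/4000 ≈ 121.76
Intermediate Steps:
S(M) = 1
K = -14 (K = -13 - 1*1 = -13 - 1 = -14)
u(j) = -14 - j
W = 217803 (W = 395834 - 178031 = 217803)
W/s(u(-12 - 1*7)) = 217803/((800*√(-14 - (-12 - 1*7)))) = 217803/((800*√(-14 - (-12 - 7)))) = 217803/((800*√(-14 - 1*(-19)))) = 217803/((800*√(-14 + 19))) = 217803/((800*√5)) = 217803*(√5/4000) = 217803*√5/4000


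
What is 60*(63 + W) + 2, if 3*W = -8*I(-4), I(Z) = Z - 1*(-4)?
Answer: 3782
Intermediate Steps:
I(Z) = 4 + Z (I(Z) = Z + 4 = 4 + Z)
W = 0 (W = (-8*(4 - 4))/3 = (-8*0)/3 = (⅓)*0 = 0)
60*(63 + W) + 2 = 60*(63 + 0) + 2 = 60*63 + 2 = 3780 + 2 = 3782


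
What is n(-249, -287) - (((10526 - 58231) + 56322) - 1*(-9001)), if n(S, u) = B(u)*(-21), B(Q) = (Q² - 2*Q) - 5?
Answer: -1759316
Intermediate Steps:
B(Q) = -5 + Q² - 2*Q
n(S, u) = 105 - 21*u² + 42*u (n(S, u) = (-5 + u² - 2*u)*(-21) = 105 - 21*u² + 42*u)
n(-249, -287) - (((10526 - 58231) + 56322) - 1*(-9001)) = (105 - 21*(-287)² + 42*(-287)) - (((10526 - 58231) + 56322) - 1*(-9001)) = (105 - 21*82369 - 12054) - ((-47705 + 56322) + 9001) = (105 - 1729749 - 12054) - (8617 + 9001) = -1741698 - 1*17618 = -1741698 - 17618 = -1759316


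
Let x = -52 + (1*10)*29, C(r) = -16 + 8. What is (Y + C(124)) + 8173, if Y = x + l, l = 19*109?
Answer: 10474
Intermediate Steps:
C(r) = -8
x = 238 (x = -52 + 10*29 = -52 + 290 = 238)
l = 2071
Y = 2309 (Y = 238 + 2071 = 2309)
(Y + C(124)) + 8173 = (2309 - 8) + 8173 = 2301 + 8173 = 10474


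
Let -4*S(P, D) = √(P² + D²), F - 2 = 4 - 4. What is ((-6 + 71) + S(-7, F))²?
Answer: (260 - √53)²/16 ≈ 3991.7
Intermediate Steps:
F = 2 (F = 2 + (4 - 4) = 2 + 0 = 2)
S(P, D) = -√(D² + P²)/4 (S(P, D) = -√(P² + D²)/4 = -√(D² + P²)/4)
((-6 + 71) + S(-7, F))² = ((-6 + 71) - √(2² + (-7)²)/4)² = (65 - √(4 + 49)/4)² = (65 - √53/4)²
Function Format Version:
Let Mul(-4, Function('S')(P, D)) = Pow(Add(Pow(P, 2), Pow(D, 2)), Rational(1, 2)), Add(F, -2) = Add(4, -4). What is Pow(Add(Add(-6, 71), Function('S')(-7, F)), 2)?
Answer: Mul(Rational(1, 16), Pow(Add(260, Mul(-1, Pow(53, Rational(1, 2)))), 2)) ≈ 3991.7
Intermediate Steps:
F = 2 (F = Add(2, Add(4, -4)) = Add(2, 0) = 2)
Function('S')(P, D) = Mul(Rational(-1, 4), Pow(Add(Pow(D, 2), Pow(P, 2)), Rational(1, 2))) (Function('S')(P, D) = Mul(Rational(-1, 4), Pow(Add(Pow(P, 2), Pow(D, 2)), Rational(1, 2))) = Mul(Rational(-1, 4), Pow(Add(Pow(D, 2), Pow(P, 2)), Rational(1, 2))))
Pow(Add(Add(-6, 71), Function('S')(-7, F)), 2) = Pow(Add(Add(-6, 71), Mul(Rational(-1, 4), Pow(Add(Pow(2, 2), Pow(-7, 2)), Rational(1, 2)))), 2) = Pow(Add(65, Mul(Rational(-1, 4), Pow(Add(4, 49), Rational(1, 2)))), 2) = Pow(Add(65, Mul(Rational(-1, 4), Pow(53, Rational(1, 2)))), 2)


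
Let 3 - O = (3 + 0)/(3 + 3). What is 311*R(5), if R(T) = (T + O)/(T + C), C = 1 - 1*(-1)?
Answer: 4665/14 ≈ 333.21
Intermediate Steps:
C = 2 (C = 1 + 1 = 2)
O = 5/2 (O = 3 - (3 + 0)/(3 + 3) = 3 - 3/6 = 3 - 1*½ = 3 - ½ = 5/2 ≈ 2.5000)
R(T) = (5/2 + T)/(2 + T) (R(T) = (T + 5/2)/(T + 2) = (5/2 + T)/(2 + T))
311*R(5) = 311*((5/2 + 5)/(2 + 5)) = 311*((15/2)/7) = 311*((⅐)*(15/2)) = 311*(15/14) = 4665/14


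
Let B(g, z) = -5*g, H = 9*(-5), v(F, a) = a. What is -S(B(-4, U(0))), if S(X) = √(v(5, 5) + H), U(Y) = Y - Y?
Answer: -2*I*√10 ≈ -6.3246*I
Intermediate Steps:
H = -45
U(Y) = 0
S(X) = 2*I*√10 (S(X) = √(5 - 45) = √(-40) = 2*I*√10)
-S(B(-4, U(0))) = -2*I*√10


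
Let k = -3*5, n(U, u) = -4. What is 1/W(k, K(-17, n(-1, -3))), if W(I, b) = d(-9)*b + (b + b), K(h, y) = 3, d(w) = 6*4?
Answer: 1/78 ≈ 0.012821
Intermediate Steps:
d(w) = 24
k = -15
W(I, b) = 26*b (W(I, b) = 24*b + (b + b) = 24*b + 2*b = 26*b)
1/W(k, K(-17, n(-1, -3))) = 1/(26*3) = 1/78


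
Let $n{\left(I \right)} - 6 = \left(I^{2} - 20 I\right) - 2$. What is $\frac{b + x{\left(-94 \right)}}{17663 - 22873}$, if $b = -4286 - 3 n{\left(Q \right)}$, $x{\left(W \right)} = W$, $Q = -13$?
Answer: $\frac{5679}{5210} \approx 1.09$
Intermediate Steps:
$n{\left(I \right)} = 4 + I^{2} - 20 I$ ($n{\left(I \right)} = 6 - \left(2 - I^{2} + 20 I\right) = 4 + I^{2} - 20 I$)
$b = -5585$ ($b = -4286 - 3 \left(4 + \left(-13\right)^{2} - -260\right) = -4286 - 3 \left(4 + 169 + 260\right) = -4286 - 1299 = -5585$)
$\frac{b + x{\left(-94 \right)}}{17663 - 22873} = \frac{-5585 - 94}{17663 - 22873} = - \frac{5679}{-5210} = \left(-5679\right) \left(- \frac{1}{5210}\right) = \frac{5679}{5210}$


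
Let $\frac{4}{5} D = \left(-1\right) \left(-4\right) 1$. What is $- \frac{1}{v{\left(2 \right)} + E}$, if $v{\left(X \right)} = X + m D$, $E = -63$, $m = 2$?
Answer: $\frac{1}{51} \approx 0.019608$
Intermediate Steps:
$D = 5$ ($D = \frac{5 \left(-1\right) \left(-4\right) 1}{4} = \frac{5 \cdot 4 \cdot 1}{4} = \frac{5}{4} \cdot 4 = 5$)
$v{\left(X \right)} = 10 + X$ ($v{\left(X \right)} = X + 2 \cdot 5 = X + 10 = 10 + X$)
$- \frac{1}{v{\left(2 \right)} + E} = - \frac{1}{\left(10 + 2\right) - 63} = - \frac{1}{12 - 63} = - \frac{1}{-51} = \left(-1\right) \left(- \frac{1}{51}\right) = \frac{1}{51}$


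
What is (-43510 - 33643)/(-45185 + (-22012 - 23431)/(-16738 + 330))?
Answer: 1265926424/741350037 ≈ 1.7076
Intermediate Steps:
(-43510 - 33643)/(-45185 + (-22012 - 23431)/(-16738 + 330)) = -77153/(-45185 - 45443/(-16408)) = -77153/(-45185 - 45443*(-1/16408)) = -77153/(-45185 + 45443/16408) = -77153/(-741350037/16408) = -77153*(-16408/741350037) = 1265926424/741350037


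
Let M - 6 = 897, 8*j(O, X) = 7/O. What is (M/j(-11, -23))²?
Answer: 128867904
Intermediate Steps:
j(O, X) = 7/(8*O) (j(O, X) = (7/O)/8 = 7/(8*O))
M = 903 (M = 6 + 897 = 903)
(M/j(-11, -23))² = (903/(((7/8)/(-11))))² = (903/(((7/8)*(-1/11))))² = (903/(-7/88))² = (903*(-88/7))² = (-11352)² = 128867904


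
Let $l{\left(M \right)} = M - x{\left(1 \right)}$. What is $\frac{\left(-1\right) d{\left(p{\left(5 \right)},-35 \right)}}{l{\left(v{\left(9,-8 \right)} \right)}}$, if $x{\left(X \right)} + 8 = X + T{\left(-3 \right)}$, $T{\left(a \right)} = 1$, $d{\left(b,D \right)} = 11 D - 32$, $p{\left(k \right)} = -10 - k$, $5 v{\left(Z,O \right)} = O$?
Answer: $\frac{2085}{22} \approx 94.773$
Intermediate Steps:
$v{\left(Z,O \right)} = \frac{O}{5}$
$d{\left(b,D \right)} = -32 + 11 D$
$x{\left(X \right)} = -7 + X$ ($x{\left(X \right)} = -8 + \left(X + 1\right) = -8 + \left(1 + X\right) = -7 + X$)
$l{\left(M \right)} = 6 + M$ ($l{\left(M \right)} = M - \left(-7 + 1\right) = M - -6 = M + 6 = 6 + M$)
$\frac{\left(-1\right) d{\left(p{\left(5 \right)},-35 \right)}}{l{\left(v{\left(9,-8 \right)} \right)}} = \frac{\left(-1\right) \left(-32 + 11 \left(-35\right)\right)}{6 + \frac{1}{5} \left(-8\right)} = \frac{\left(-1\right) \left(-32 - 385\right)}{6 - \frac{8}{5}} = \frac{\left(-1\right) \left(-417\right)}{\frac{22}{5}} = 417 \cdot \frac{5}{22} = \frac{2085}{22}$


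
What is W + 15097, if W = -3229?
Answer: 11868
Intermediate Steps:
W + 15097 = -3229 + 15097 = 11868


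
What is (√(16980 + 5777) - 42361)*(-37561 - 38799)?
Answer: 3234685960 - 76360*√22757 ≈ 3.2232e+9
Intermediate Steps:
(√(16980 + 5777) - 42361)*(-37561 - 38799) = (√22757 - 42361)*(-76360) = (-42361 + √22757)*(-76360) = 3234685960 - 76360*√22757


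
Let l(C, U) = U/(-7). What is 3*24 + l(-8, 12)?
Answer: 492/7 ≈ 70.286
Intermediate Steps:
l(C, U) = -U/7 (l(C, U) = U*(-1/7) = -U/7)
3*24 + l(-8, 12) = 3*24 - 1/7*12 = 72 - 12/7 = 492/7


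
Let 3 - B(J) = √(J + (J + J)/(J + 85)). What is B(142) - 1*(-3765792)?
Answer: 3765795 - √7381586/227 ≈ 3.7658e+6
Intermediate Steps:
B(J) = 3 - √(J + 2*J/(85 + J)) (B(J) = 3 - √(J + (J + J)/(J + 85)) = 3 - √(J + (2*J)/(85 + J)) = 3 - √(J + 2*J/(85 + J)))
B(142) - 1*(-3765792) = (3 - √(142*(87 + 142)/(85 + 142))) - 1*(-3765792) = (3 - √(142*229/227)) + 3765792 = (3 - √(142*(1/227)*229)) + 3765792 = (3 - √(32518/227)) + 3765792 = (3 - √7381586/227) + 3765792 = 3765795 - √7381586/227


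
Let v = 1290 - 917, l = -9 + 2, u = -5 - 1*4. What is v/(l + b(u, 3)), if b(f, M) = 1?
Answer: -373/6 ≈ -62.167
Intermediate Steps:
u = -9 (u = -5 - 4 = -9)
l = -7
v = 373
v/(l + b(u, 3)) = 373/(-7 + 1) = 373/(-6) = -1/6*373 = -373/6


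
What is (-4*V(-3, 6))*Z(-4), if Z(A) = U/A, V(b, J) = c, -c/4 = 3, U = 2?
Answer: -24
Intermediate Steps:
c = -12 (c = -4*3 = -12)
V(b, J) = -12
Z(A) = 2/A
(-4*V(-3, 6))*Z(-4) = (-4*(-12))*(2/(-4)) = 48*(2*(-1/4)) = 48*(-1/2) = -24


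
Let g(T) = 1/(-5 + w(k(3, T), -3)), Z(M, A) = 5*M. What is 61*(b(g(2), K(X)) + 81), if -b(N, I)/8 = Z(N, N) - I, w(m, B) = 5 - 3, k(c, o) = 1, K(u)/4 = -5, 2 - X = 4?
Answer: -12017/3 ≈ -4005.7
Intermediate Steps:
X = -2 (X = 2 - 1*4 = 2 - 4 = -2)
K(u) = -20 (K(u) = 4*(-5) = -20)
w(m, B) = 2
g(T) = -1/3 (g(T) = 1/(-5 + 2) = 1/(-3) = -1/3)
b(N, I) = -40*N + 8*I (b(N, I) = -8*(5*N - I) = -8*(-I + 5*N) = -40*N + 8*I)
61*(b(g(2), K(X)) + 81) = 61*((-40*(-1/3) + 8*(-20)) + 81) = 61*((40/3 - 160) + 81) = 61*(-440/3 + 81) = 61*(-197/3) = -12017/3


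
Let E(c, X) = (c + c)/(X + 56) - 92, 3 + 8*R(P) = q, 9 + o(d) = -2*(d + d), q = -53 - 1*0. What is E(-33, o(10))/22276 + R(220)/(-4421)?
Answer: -1023693/344687686 ≈ -0.0029699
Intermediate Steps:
q = -53 (q = -53 + 0 = -53)
o(d) = -9 - 4*d (o(d) = -9 - 2*(d + d) = -9 - 4*d)
R(P) = -7 (R(P) = -3/8 + (⅛)*(-53) = -3/8 - 53/8 = -7)
E(c, X) = -92 + 2*c/(56 + X) (E(c, X) = (2*c)/(56 + X) - 92 = 2*c/(56 + X) - 92 = -92 + 2*c/(56 + X))
E(-33, o(10))/22276 + R(220)/(-4421) = (2*(-2576 - 33 - 46*(-9 - 4*10))/(56 + (-9 - 4*10)))/22276 - 7/(-4421) = (2*(-2576 - 33 - 46*(-9 - 40))/(56 + (-9 - 40)))*(1/22276) - 7*(-1/4421) = (2*(-2576 - 33 - 46*(-49))/(56 - 49))*(1/22276) + 7/4421 = (2*(-2576 - 33 + 2254)/7)*(1/22276) + 7/4421 = (2*(⅐)*(-355))*(1/22276) + 7/4421 = -710/7*1/22276 + 7/4421 = -355/77966 + 7/4421 = -1023693/344687686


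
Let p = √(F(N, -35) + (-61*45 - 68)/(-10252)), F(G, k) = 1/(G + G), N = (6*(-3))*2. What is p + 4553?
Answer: 4553 + √246411946/30756 ≈ 4553.5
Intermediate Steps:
N = -36 (N = -18*2 = -36)
F(G, k) = 1/(2*G)
p = √246411946/30756 (p = √((½)/(-36) + (-61*45 - 68)/(-10252)) = √((½)*(-1/36) + (-2745 - 68)*(-1/10252)) = √(-1/72 - 2813*(-1/10252)) = √(-1/72 + 2813/10252) = √(48071/184536) = √246411946/30756 ≈ 0.51039)
p + 4553 = √246411946/30756 + 4553 = 4553 + √246411946/30756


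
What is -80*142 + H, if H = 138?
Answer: -11222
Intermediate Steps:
-80*142 + H = -80*142 + 138 = -11360 + 138 = -11222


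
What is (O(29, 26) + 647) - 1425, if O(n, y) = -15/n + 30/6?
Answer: -22432/29 ≈ -773.52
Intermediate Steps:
O(n, y) = 5 - 15/n (O(n, y) = -15/n + 30*(⅙) = -15/n + 5 = 5 - 15/n)
(O(29, 26) + 647) - 1425 = ((5 - 15/29) + 647) - 1425 = (130/29 + 647) - 1425 = 18893/29 - 1425 = -22432/29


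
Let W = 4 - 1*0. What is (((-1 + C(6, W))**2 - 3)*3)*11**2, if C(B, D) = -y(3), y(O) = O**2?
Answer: 35211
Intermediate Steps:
W = 4 (W = 4 + 0 = 4)
C(B, D) = -9 (C(B, D) = -1*3**2 = -1*9 = -9)
(((-1 + C(6, W))**2 - 3)*3)*11**2 = (((-1 - 9)**2 - 3)*3)*11**2 = (((-10)**2 - 3)*3)*121 = ((100 - 3)*3)*121 = (97*3)*121 = 291*121 = 35211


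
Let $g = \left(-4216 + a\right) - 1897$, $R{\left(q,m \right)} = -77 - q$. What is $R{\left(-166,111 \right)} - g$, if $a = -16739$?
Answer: $22941$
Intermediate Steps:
$g = -22852$ ($g = \left(-4216 - 16739\right) - 1897 = -20955 - 1897 = -22852$)
$R{\left(-166,111 \right)} - g = \left(-77 - -166\right) - -22852 = \left(-77 + 166\right) + 22852 = 89 + 22852 = 22941$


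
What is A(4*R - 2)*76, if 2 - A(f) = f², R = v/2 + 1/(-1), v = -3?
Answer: -10792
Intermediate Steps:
R = -5/2 (R = -3/2 + 1/(-1) = -3*½ + 1*(-1) = -3/2 - 1 = -5/2 ≈ -2.5000)
A(f) = 2 - f²
A(4*R - 2)*76 = (2 - (4*(-5/2) - 2)²)*76 = (2 - (-10 - 2)²)*76 = (2 - 1*(-12)²)*76 = (2 - 1*144)*76 = (2 - 144)*76 = -142*76 = -10792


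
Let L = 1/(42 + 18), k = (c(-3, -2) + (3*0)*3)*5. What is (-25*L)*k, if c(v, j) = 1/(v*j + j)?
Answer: -25/48 ≈ -0.52083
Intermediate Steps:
c(v, j) = 1/(j + j*v) (c(v, j) = 1/(j*v + j) = 1/(j + j*v))
k = 5/4 (k = (1/((-2)*(1 - 3)) + (3*0)*3)*5 = (-1/2/(-2) + 0*3)*5 = (-1/2*(-1/2) + 0)*5 = (1/4 + 0)*5 = (1/4)*5 = 5/4 ≈ 1.2500)
L = 1/60 ≈ 0.016667
(-25*L)*k = -25*1/60*(5/4) = -5/12*5/4 = -25/48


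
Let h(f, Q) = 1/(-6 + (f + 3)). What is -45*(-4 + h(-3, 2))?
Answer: 375/2 ≈ 187.50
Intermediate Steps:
h(f, Q) = 1/(-3 + f) (h(f, Q) = 1/(-6 + (3 + f)) = 1/(-3 + f))
-45*(-4 + h(-3, 2)) = -45*(-4 + 1/(-3 - 3)) = -45*(-4 + 1/(-6)) = -45*(-4 - ⅙) = -45*(-25/6) = 375/2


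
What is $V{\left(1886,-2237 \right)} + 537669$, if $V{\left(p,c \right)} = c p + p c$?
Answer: $-7900295$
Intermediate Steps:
$V{\left(p,c \right)} = 2 c p$ ($V{\left(p,c \right)} = c p + c p = 2 c p$)
$V{\left(1886,-2237 \right)} + 537669 = 2 \left(-2237\right) 1886 + 537669 = -8437964 + 537669 = -7900295$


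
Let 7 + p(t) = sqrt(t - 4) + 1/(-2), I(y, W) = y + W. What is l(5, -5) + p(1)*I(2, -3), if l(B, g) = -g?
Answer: 25/2 - I*sqrt(3) ≈ 12.5 - 1.732*I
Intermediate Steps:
I(y, W) = W + y
p(t) = -15/2 + sqrt(-4 + t) (p(t) = -7 + (sqrt(t - 4) + 1/(-2)) = -7 + (sqrt(-4 + t) - 1/2) = -7 + (-1/2 + sqrt(-4 + t)) = -15/2 + sqrt(-4 + t))
l(5, -5) + p(1)*I(2, -3) = -1*(-5) + (-15/2 + sqrt(-4 + 1))*(-3 + 2) = 5 + (-15/2 + sqrt(-3))*(-1) = 5 + (-15/2 + I*sqrt(3))*(-1) = 5 + (15/2 - I*sqrt(3)) = 25/2 - I*sqrt(3)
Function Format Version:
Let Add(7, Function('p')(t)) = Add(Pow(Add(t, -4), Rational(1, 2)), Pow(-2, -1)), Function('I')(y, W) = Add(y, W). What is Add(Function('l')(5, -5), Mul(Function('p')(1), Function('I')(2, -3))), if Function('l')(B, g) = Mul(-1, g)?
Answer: Add(Rational(25, 2), Mul(-1, I, Pow(3, Rational(1, 2)))) ≈ Add(12.500, Mul(-1.7320, I))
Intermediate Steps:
Function('I')(y, W) = Add(W, y)
Function('p')(t) = Add(Rational(-15, 2), Pow(Add(-4, t), Rational(1, 2))) (Function('p')(t) = Add(-7, Add(Pow(Add(t, -4), Rational(1, 2)), Pow(-2, -1))) = Add(-7, Add(Pow(Add(-4, t), Rational(1, 2)), Rational(-1, 2))) = Add(-7, Add(Rational(-1, 2), Pow(Add(-4, t), Rational(1, 2)))) = Add(Rational(-15, 2), Pow(Add(-4, t), Rational(1, 2))))
Add(Function('l')(5, -5), Mul(Function('p')(1), Function('I')(2, -3))) = Add(Mul(-1, -5), Mul(Add(Rational(-15, 2), Pow(Add(-4, 1), Rational(1, 2))), Add(-3, 2))) = Add(5, Mul(Add(Rational(-15, 2), Pow(-3, Rational(1, 2))), -1)) = Add(5, Mul(Add(Rational(-15, 2), Mul(I, Pow(3, Rational(1, 2)))), -1)) = Add(5, Add(Rational(15, 2), Mul(-1, I, Pow(3, Rational(1, 2))))) = Add(Rational(25, 2), Mul(-1, I, Pow(3, Rational(1, 2))))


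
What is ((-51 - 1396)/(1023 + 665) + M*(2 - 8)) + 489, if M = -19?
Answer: 1016417/1688 ≈ 602.14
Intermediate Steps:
((-51 - 1396)/(1023 + 665) + M*(2 - 8)) + 489 = ((-51 - 1396)/(1023 + 665) - 19*(2 - 8)) + 489 = (-1447/1688 - 19*(-6)) + 489 = (-1447*1/1688 + 114) + 489 = (-1447/1688 + 114) + 489 = 190985/1688 + 489 = 1016417/1688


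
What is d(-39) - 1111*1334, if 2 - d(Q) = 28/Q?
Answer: -57800780/39 ≈ -1.4821e+6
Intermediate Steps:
d(Q) = 2 - 28/Q
d(-39) - 1111*1334 = (2 - 28/(-39)) - 1111*1334 = (2 - 28*(-1/39)) - 1482074 = (2 + 28/39) - 1482074 = 106/39 - 1482074 = -57800780/39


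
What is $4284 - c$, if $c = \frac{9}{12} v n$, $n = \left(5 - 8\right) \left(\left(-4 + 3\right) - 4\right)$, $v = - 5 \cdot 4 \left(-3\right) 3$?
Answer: $2259$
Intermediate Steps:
$v = 180$ ($v = \left(-5\right) \left(-12\right) 3 = 60 \cdot 3 = 180$)
$n = 15$ ($n = - 3 \left(-1 - 4\right) = \left(-3\right) \left(-5\right) = 15$)
$c = 2025$ ($c = \frac{9}{12} \cdot 180 \cdot 15 = 9 \cdot \frac{1}{12} \cdot 180 \cdot 15 = \frac{3}{4} \cdot 180 \cdot 15 = 135 \cdot 15 = 2025$)
$4284 - c = 4284 - 2025 = 2259$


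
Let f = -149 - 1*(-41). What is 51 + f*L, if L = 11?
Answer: -1137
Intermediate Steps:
f = -108 (f = -149 + 41 = -108)
51 + f*L = 51 - 108*11 = 51 - 1188 = -1137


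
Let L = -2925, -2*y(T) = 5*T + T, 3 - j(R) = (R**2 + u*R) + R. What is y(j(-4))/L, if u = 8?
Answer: 23/975 ≈ 0.023590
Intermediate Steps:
j(R) = 3 - R**2 - 9*R (j(R) = 3 - ((R**2 + 8*R) + R) = 3 - (R**2 + 9*R) = 3 + (-R**2 - 9*R) = 3 - R**2 - 9*R)
y(T) = -3*T (y(T) = -(5*T + T)/2 = -3*T)
y(j(-4))/L = -3*(3 - 1*(-4)**2 - 9*(-4))/(-2925) = -3*(3 - 1*16 + 36)*(-1/2925) = -3*(3 - 16 + 36)*(-1/2925) = -3*23*(-1/2925) = -69*(-1/2925) = 23/975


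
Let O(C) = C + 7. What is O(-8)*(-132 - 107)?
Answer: 239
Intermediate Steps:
O(C) = 7 + C
O(-8)*(-132 - 107) = (7 - 8)*(-132 - 107) = -1*(-239) = 239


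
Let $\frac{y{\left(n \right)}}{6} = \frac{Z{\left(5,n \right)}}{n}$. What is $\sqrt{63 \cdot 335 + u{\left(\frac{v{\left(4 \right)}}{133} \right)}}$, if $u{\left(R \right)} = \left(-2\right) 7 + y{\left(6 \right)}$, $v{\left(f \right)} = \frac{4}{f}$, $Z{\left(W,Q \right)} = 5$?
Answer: $6 \sqrt{586} \approx 145.24$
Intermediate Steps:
$y{\left(n \right)} = \frac{30}{n}$ ($y{\left(n \right)} = 6 \frac{5}{n} = \frac{30}{n}$)
$u{\left(R \right)} = -9$ ($u{\left(R \right)} = \left(-2\right) 7 + \frac{30}{6} = -14 + 30 \cdot \frac{1}{6} = -14 + 5 = -9$)
$\sqrt{63 \cdot 335 + u{\left(\frac{v{\left(4 \right)}}{133} \right)}} = \sqrt{63 \cdot 335 - 9} = \sqrt{21105 - 9} = \sqrt{21096} = 6 \sqrt{586}$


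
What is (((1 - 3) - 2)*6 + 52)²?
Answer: 784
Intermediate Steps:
(((1 - 3) - 2)*6 + 52)² = ((-2 - 2)*6 + 52)² = (-4*6 + 52)² = (-24 + 52)² = 28² = 784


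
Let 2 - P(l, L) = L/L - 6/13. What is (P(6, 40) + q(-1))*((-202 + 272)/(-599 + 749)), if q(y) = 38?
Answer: 1197/65 ≈ 18.415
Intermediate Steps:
P(l, L) = 19/13 (P(l, L) = 2 - (L/L - 6/13) = 2 - (1 - 6*1/13) = 2 - (1 - 6/13) = 2 - 1*7/13 = 2 - 7/13 = 19/13)
(P(6, 40) + q(-1))*((-202 + 272)/(-599 + 749)) = (19/13 + 38)*((-202 + 272)/(-599 + 749)) = 513*(70/150)/13 = 513*(70*(1/150))/13 = (513/13)*(7/15) = 1197/65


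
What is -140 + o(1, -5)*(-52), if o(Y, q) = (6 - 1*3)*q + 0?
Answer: 640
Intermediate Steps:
o(Y, q) = 3*q (o(Y, q) = (6 - 3)*q + 0 = 3*q + 0 = 3*q)
-140 + o(1, -5)*(-52) = -140 + (3*(-5))*(-52) = -140 - 15*(-52) = -140 + 780 = 640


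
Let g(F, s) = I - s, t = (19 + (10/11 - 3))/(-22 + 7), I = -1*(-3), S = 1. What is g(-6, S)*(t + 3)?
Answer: 206/55 ≈ 3.7455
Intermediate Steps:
I = 3
t = -62/55 (t = (19 + (10*(1/11) - 3))/(-15) = (19 + (10/11 - 3))*(-1/15) = (19 - 23/11)*(-1/15) = (186/11)*(-1/15) = -62/55 ≈ -1.1273)
g(F, s) = 3 - s
g(-6, S)*(t + 3) = (3 - 1*1)*(-62/55 + 3) = (3 - 1)*(103/55) = 2*(103/55) = 206/55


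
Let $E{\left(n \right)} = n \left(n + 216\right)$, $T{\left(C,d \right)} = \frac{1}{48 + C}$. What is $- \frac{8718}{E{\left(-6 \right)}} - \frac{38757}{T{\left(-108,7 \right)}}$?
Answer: $\frac{488339653}{210} \approx 2.3254 \cdot 10^{6}$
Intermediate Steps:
$E{\left(n \right)} = n \left(216 + n\right)$
$- \frac{8718}{E{\left(-6 \right)}} - \frac{38757}{T{\left(-108,7 \right)}} = - \frac{8718}{\left(-6\right) \left(216 - 6\right)} - \frac{38757}{\frac{1}{48 - 108}} = - \frac{8718}{\left(-6\right) 210} - \frac{38757}{\frac{1}{-60}} = - \frac{8718}{-1260} - \frac{38757}{- \frac{1}{60}} = \left(-8718\right) \left(- \frac{1}{1260}\right) - -2325420 = \frac{1453}{210} + 2325420 = \frac{488339653}{210}$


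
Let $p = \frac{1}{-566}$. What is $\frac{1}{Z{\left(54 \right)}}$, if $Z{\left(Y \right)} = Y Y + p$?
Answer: $\frac{566}{1650455} \approx 0.00034294$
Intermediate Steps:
$p = - \frac{1}{566} \approx -0.0017668$
$Z{\left(Y \right)} = - \frac{1}{566} + Y^{2}$ ($Z{\left(Y \right)} = Y Y - \frac{1}{566} = Y^{2} - \frac{1}{566} = - \frac{1}{566} + Y^{2}$)
$\frac{1}{Z{\left(54 \right)}} = \frac{1}{- \frac{1}{566} + 54^{2}} = \frac{1}{- \frac{1}{566} + 2916} = \frac{1}{\frac{1650455}{566}} = \frac{566}{1650455}$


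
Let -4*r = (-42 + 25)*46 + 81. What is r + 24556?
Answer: 98925/4 ≈ 24731.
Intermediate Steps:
r = 701/4 (r = -((-42 + 25)*46 + 81)/4 = -(-17*46 + 81)/4 = -(-782 + 81)/4 = -¼*(-701) = 701/4 ≈ 175.25)
r + 24556 = 701/4 + 24556 = 98925/4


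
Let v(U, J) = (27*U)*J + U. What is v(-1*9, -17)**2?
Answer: 16990884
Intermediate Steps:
v(U, J) = U + 27*J*U (v(U, J) = 27*J*U + U = U + 27*J*U)
v(-1*9, -17)**2 = ((-1*9)*(1 + 27*(-17)))**2 = (-9*(1 - 459))**2 = (-9*(-458))**2 = 4122**2 = 16990884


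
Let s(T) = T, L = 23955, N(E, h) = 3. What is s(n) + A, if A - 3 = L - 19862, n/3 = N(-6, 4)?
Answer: 4105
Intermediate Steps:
n = 9 (n = 3*3 = 9)
A = 4096 (A = 3 + (23955 - 19862) = 3 + 4093 = 4096)
s(n) + A = 9 + 4096 = 4105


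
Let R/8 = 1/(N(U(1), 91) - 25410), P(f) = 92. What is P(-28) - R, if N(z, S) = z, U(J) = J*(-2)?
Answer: 584478/6353 ≈ 92.000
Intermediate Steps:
U(J) = -2*J
R = -2/6353 (R = 8/(-2*1 - 25410) = 8/(-2 - 25410) = 8/(-25412) = 8*(-1/25412) = -2/6353 ≈ -0.00031481)
P(-28) - R = 92 - 1*(-2/6353) = 92 + 2/6353 = 584478/6353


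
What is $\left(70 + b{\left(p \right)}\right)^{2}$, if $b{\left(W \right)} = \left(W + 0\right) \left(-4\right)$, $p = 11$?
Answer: $676$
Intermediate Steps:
$b{\left(W \right)} = - 4 W$ ($b{\left(W \right)} = W \left(-4\right) = - 4 W$)
$\left(70 + b{\left(p \right)}\right)^{2} = \left(70 - 44\right)^{2} = 26^{2} = 676$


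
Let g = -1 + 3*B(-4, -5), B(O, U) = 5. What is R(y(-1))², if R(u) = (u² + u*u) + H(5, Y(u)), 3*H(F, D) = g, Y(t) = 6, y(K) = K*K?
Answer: 400/9 ≈ 44.444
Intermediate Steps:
y(K) = K²
g = 14 (g = -1 + 3*5 = -1 + 15 = 14)
H(F, D) = 14/3 (H(F, D) = (⅓)*14 = 14/3)
R(u) = 14/3 + 2*u² (R(u) = (u² + u*u) + 14/3 = (u² + u²) + 14/3 = 2*u² + 14/3 = 14/3 + 2*u²)
R(y(-1))² = (14/3 + 2*((-1)²)²)² = (14/3 + 2*1²)² = (14/3 + 2*1)² = (14/3 + 2)² = (20/3)² = 400/9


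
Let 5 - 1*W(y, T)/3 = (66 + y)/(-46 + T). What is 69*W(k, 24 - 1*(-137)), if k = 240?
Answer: 2421/5 ≈ 484.20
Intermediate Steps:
W(y, T) = 15 - 3*(66 + y)/(-46 + T)
69*W(k, 24 - 1*(-137)) = 69*(3*(-296 - 1*240 + 5*(24 - 1*(-137)))/(-46 + (24 - 1*(-137)))) = 69*(3*(-296 - 240 + 5*(24 + 137))/(-46 + (24 + 137))) = 69*(3*(-296 - 240 + 5*161)/(-46 + 161)) = 69*(3*(-296 - 240 + 805)/115) = 69*(3*(1/115)*269) = 69*(807/115) = 2421/5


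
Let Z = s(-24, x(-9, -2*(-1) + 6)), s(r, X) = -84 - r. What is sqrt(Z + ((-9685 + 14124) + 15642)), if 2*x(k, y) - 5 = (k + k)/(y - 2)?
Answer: sqrt(20021) ≈ 141.50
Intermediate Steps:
x(k, y) = 5/2 + k/(-2 + y) (x(k, y) = 5/2 + ((k + k)/(y - 2))/2 = 5/2 + ((2*k)/(-2 + y))/2 = 5/2 + (2*k/(-2 + y))/2 = 5/2 + k/(-2 + y))
Z = -60 (Z = -84 - 1*(-24) = -84 + 24 = -60)
sqrt(Z + ((-9685 + 14124) + 15642)) = sqrt(-60 + ((-9685 + 14124) + 15642)) = sqrt(-60 + (4439 + 15642)) = sqrt(-60 + 20081) = sqrt(20021)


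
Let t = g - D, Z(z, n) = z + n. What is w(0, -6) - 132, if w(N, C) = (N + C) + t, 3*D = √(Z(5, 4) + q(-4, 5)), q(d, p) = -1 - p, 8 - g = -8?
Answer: -122 - √3/3 ≈ -122.58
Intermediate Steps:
g = 16 (g = 8 - 1*(-8) = 8 + 8 = 16)
Z(z, n) = n + z
D = √3/3 (D = √((4 + 5) + (-1 - 1*5))/3 = √(9 + (-1 - 5))/3 = √(9 - 6)/3 = √3/3 ≈ 0.57735)
t = 16 - √3/3 ≈ 15.423
w(N, C) = 16 + C + N - √3/3 (w(N, C) = (N + C) + (16 - √3/3) = (C + N) + (16 - √3/3) = 16 + C + N - √3/3)
w(0, -6) - 132 = (16 - 6 + 0 - √3/3) - 132 = (10 - √3/3) - 132 = -122 - √3/3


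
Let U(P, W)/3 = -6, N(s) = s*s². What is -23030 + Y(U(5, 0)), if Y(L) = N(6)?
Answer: -22814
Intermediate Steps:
N(s) = s³
U(P, W) = -18 (U(P, W) = 3*(-6) = -18)
Y(L) = 216 (Y(L) = 6³ = 216)
-23030 + Y(U(5, 0)) = -23030 + 216 = -22814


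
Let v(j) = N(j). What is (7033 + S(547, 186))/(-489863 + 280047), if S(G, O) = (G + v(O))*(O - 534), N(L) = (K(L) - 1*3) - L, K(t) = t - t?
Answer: 117551/209816 ≈ 0.56026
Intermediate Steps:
K(t) = 0
N(L) = -3 - L (N(L) = (0 - 1*3) - L = (0 - 3) - L = -3 - L)
v(j) = -3 - j
S(G, O) = (-534 + O)*(-3 + G - O) (S(G, O) = (G + (-3 - O))*(O - 534) = (-3 + G - O)*(-534 + O) = (-534 + O)*(-3 + G - O))
(7033 + S(547, 186))/(-489863 + 280047) = (7033 + (1602 - 1*186**2 - 534*547 + 531*186 + 547*186))/(-489863 + 280047) = (7033 + (1602 - 1*34596 - 292098 + 98766 + 101742))/(-209816) = (7033 + (1602 - 34596 - 292098 + 98766 + 101742))*(-1/209816) = (7033 - 124584)*(-1/209816) = -117551*(-1/209816) = 117551/209816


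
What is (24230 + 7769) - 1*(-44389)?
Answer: 76388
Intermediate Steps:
(24230 + 7769) - 1*(-44389) = 31999 + 44389 = 76388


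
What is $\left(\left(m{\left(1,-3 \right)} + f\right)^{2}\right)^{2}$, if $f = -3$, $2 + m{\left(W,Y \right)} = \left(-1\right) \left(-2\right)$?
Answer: $81$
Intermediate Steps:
$m{\left(W,Y \right)} = 0$ ($m{\left(W,Y \right)} = -2 - -2 = -2 + 2 = 0$)
$\left(\left(m{\left(1,-3 \right)} + f\right)^{2}\right)^{2} = \left(\left(0 - 3\right)^{2}\right)^{2} = \left(\left(-3\right)^{2}\right)^{2} = 9^{2} = 81$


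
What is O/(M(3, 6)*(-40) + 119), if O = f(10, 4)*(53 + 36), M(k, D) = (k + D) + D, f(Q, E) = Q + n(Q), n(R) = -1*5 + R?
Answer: -1335/481 ≈ -2.7755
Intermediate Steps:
n(R) = -5 + R
f(Q, E) = -5 + 2*Q (f(Q, E) = Q + (-5 + Q) = -5 + 2*Q)
M(k, D) = k + 2*D (M(k, D) = (D + k) + D = k + 2*D)
O = 1335 (O = (-5 + 2*10)*(53 + 36) = (-5 + 20)*89 = 15*89 = 1335)
O/(M(3, 6)*(-40) + 119) = 1335/((3 + 2*6)*(-40) + 119) = 1335/((3 + 12)*(-40) + 119) = 1335/(15*(-40) + 119) = 1335/(-600 + 119) = 1335/(-481) = 1335*(-1/481) = -1335/481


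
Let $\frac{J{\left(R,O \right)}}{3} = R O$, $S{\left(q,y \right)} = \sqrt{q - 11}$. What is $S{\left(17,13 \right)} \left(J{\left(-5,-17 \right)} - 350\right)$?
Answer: $- 95 \sqrt{6} \approx -232.7$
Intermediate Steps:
$S{\left(q,y \right)} = \sqrt{-11 + q}$
$J{\left(R,O \right)} = 3 O R$ ($J{\left(R,O \right)} = 3 R O = 3 O R$)
$S{\left(17,13 \right)} \left(J{\left(-5,-17 \right)} - 350\right) = \sqrt{-11 + 17} \left(3 \left(-17\right) \left(-5\right) - 350\right) = \sqrt{6} \left(255 - 350\right) = \sqrt{6} \left(-95\right) = - 95 \sqrt{6}$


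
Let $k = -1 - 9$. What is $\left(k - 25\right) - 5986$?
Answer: $-6021$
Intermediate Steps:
$k = -10$ ($k = -1 - 9 = -10$)
$\left(k - 25\right) - 5986 = \left(-10 - 25\right) - 5986 = -35 - 5986 = -6021$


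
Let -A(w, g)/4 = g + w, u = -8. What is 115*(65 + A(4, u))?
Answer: 9315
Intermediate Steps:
A(w, g) = -4*g - 4*w (A(w, g) = -4*(g + w) = -4*g - 4*w)
115*(65 + A(4, u)) = 115*(65 + (-4*(-8) - 4*4)) = 115*(65 + (32 - 16)) = 115*(65 + 16) = 115*81 = 9315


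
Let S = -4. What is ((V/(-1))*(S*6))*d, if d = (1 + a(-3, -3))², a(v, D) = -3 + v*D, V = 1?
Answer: 1176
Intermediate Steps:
a(v, D) = -3 + D*v
d = 49 (d = (1 + (-3 - 3*(-3)))² = (1 + (-3 + 9))² = (1 + 6)² = 7² = 49)
((V/(-1))*(S*6))*d = ((1/(-1))*(-4*6))*49 = ((1*(-1))*(-24))*49 = -1*(-24)*49 = 24*49 = 1176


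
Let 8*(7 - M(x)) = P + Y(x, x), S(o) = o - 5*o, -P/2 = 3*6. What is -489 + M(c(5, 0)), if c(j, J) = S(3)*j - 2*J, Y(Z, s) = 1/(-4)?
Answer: -15279/32 ≈ -477.47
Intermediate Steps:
Y(Z, s) = -¼
P = -36 (P = -6*6 = -2*18 = -36)
S(o) = -4*o
c(j, J) = -12*j - 2*J (c(j, J) = (-4*3)*j - 2*J = -12*j - 2*J)
M(x) = 369/32 (M(x) = 7 - (-36 - ¼)/8 = 7 - ⅛*(-145/4) = 7 + 145/32 = 369/32)
-489 + M(c(5, 0)) = -489 + 369/32 = -15279/32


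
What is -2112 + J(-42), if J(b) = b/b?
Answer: -2111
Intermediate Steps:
J(b) = 1
-2112 + J(-42) = -2112 + 1 = -2111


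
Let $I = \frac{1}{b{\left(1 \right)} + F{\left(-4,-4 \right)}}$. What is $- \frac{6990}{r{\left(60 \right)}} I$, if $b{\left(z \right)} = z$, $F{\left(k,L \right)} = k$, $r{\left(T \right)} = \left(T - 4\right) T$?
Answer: $\frac{233}{336} \approx 0.69345$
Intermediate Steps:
$r{\left(T \right)} = T \left(-4 + T\right)$ ($r{\left(T \right)} = \left(-4 + T\right) T = T \left(-4 + T\right)$)
$I = - \frac{1}{3}$ ($I = \frac{1}{1 - 4} = \frac{1}{-3} = - \frac{1}{3} \approx -0.33333$)
$- \frac{6990}{r{\left(60 \right)}} I = - \frac{6990}{60 \left(-4 + 60\right)} \left(- \frac{1}{3}\right) = - \frac{6990}{60 \cdot 56} \left(- \frac{1}{3}\right) = - \frac{6990}{3360} \left(- \frac{1}{3}\right) = \left(-6990\right) \frac{1}{3360} \left(- \frac{1}{3}\right) = \left(- \frac{233}{112}\right) \left(- \frac{1}{3}\right) = \frac{233}{336}$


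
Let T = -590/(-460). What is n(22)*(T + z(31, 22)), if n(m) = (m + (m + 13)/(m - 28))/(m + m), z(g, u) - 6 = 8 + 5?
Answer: 30167/4048 ≈ 7.4523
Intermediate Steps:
z(g, u) = 19 (z(g, u) = 6 + (8 + 5) = 6 + 13 = 19)
n(m) = (m + (13 + m)/(-28 + m))/(2*m) (n(m) = (m + (13 + m)/(-28 + m))/((2*m)) = (m + (13 + m)/(-28 + m))*(1/(2*m)) = (m + (13 + m)/(-28 + m))/(2*m))
T = 59/46 (T = -590*(-1/460) = 59/46 ≈ 1.2826)
n(22)*(T + z(31, 22)) = ((½)*(13 + 22² - 27*22)/(22*(-28 + 22)))*(59/46 + 19) = ((½)*(1/22)*(13 + 484 - 594)/(-6))*(933/46) = ((½)*(1/22)*(-⅙)*(-97))*(933/46) = (97/264)*(933/46) = 30167/4048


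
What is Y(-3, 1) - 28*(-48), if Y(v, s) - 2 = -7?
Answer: 1339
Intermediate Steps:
Y(v, s) = -5 (Y(v, s) = 2 - 7 = -5)
Y(-3, 1) - 28*(-48) = -5 - 28*(-48) = -5 + 1344 = 1339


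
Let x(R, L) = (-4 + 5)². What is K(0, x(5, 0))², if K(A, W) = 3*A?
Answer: 0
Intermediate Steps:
x(R, L) = 1 (x(R, L) = 1² = 1)
K(0, x(5, 0))² = (3*0)² = 0² = 0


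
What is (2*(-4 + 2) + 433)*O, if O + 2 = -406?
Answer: -175032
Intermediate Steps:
O = -408 (O = -2 - 406 = -408)
(2*(-4 + 2) + 433)*O = (2*(-4 + 2) + 433)*(-408) = (2*(-2) + 433)*(-408) = (-4 + 433)*(-408) = 429*(-408) = -175032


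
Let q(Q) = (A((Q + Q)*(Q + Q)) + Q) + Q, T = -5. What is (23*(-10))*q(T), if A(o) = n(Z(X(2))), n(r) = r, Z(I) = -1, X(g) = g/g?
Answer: 2530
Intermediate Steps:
X(g) = 1
A(o) = -1
q(Q) = -1 + 2*Q (q(Q) = (-1 + Q) + Q = -1 + 2*Q)
(23*(-10))*q(T) = (23*(-10))*(-1 + 2*(-5)) = -230*(-1 - 10) = -230*(-11) = 2530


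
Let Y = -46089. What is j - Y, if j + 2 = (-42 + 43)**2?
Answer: 46088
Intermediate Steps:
j = -1 (j = -2 + (-42 + 43)**2 = -2 + 1**2 = -2 + 1 = -1)
j - Y = -1 - 1*(-46089) = -1 + 46089 = 46088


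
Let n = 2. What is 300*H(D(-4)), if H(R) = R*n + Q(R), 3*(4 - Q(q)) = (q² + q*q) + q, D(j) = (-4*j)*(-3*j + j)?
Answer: -3211600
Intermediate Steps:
D(j) = 8*j² (D(j) = (-4*j)*(-2*j) = 8*j²)
Q(q) = 4 - 2*q²/3 - q/3 (Q(q) = 4 - ((q² + q*q) + q)/3 = 4 - ((q² + q²) + q)/3 = 4 - (2*q² + q)/3 = 4 - (q + 2*q²)/3 = 4 + (-2*q²/3 - q/3) = 4 - 2*q²/3 - q/3)
H(R) = 4 - 2*R²/3 + 5*R/3 (H(R) = R*2 + (4 - 2*R²/3 - R/3) = 2*R + (4 - 2*R²/3 - R/3) = 4 - 2*R²/3 + 5*R/3)
300*H(D(-4)) = 300*(4 - 2*(8*(-4)²)²/3 + 5*(8*(-4)²)/3) = 300*(4 - 2*(8*16)²/3 + 5*(8*16)/3) = 300*(4 - ⅔*128² + (5/3)*128) = 300*(4 - ⅔*16384 + 640/3) = 300*(4 - 32768/3 + 640/3) = 300*(-32116/3) = -3211600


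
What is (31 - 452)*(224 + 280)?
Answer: -212184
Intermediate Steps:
(31 - 452)*(224 + 280) = -421*504 = -212184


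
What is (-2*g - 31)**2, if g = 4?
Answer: 1521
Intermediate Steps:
(-2*g - 31)**2 = (-2*4 - 31)**2 = (-8 - 31)**2 = (-39)**2 = 1521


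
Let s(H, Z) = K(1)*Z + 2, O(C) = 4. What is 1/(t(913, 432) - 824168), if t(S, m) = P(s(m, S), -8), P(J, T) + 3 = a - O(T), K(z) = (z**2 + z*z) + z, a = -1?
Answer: -1/824176 ≈ -1.2133e-6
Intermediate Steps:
K(z) = z + 2*z**2 (K(z) = (z**2 + z**2) + z = 2*z**2 + z = z + 2*z**2)
s(H, Z) = 2 + 3*Z (s(H, Z) = (1*(1 + 2*1))*Z + 2 = (1*(1 + 2))*Z + 2 = (1*3)*Z + 2 = 3*Z + 2 = 2 + 3*Z)
P(J, T) = -8 (P(J, T) = -3 + (-1 - 1*4) = -3 + (-1 - 4) = -3 - 5 = -8)
t(S, m) = -8
1/(t(913, 432) - 824168) = 1/(-8 - 824168) = 1/(-824176) = -1/824176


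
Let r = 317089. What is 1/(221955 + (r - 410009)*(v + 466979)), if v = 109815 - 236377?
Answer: -1/31631325685 ≈ -3.1614e-11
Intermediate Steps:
v = -126562
1/(221955 + (r - 410009)*(v + 466979)) = 1/(221955 + (317089 - 410009)*(-126562 + 466979)) = 1/(221955 - 92920*340417) = 1/(221955 - 31631547640) = 1/(-31631325685) = -1/31631325685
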